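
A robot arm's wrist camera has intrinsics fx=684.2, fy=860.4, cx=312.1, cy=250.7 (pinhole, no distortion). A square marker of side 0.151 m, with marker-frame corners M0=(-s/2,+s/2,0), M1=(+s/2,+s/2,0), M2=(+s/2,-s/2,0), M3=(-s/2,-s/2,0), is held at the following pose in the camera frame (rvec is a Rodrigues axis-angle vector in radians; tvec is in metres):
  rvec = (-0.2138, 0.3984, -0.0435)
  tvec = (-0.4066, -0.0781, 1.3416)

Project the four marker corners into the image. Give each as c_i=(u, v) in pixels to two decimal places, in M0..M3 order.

c0=(71.52, 251.95) c1=(134.25, 243.60) c2=(138.58, 148.31) c3=(77.14, 160.41)

Intrinsics K: fx=684.2, fy=860.4, cx=312.1, cy=250.7
Marker side s = 0.151 m; corners in marker frame (Z=0):
  M0 = (-0.0755, +0.0755, 0)
  M1 = (+0.0755, +0.0755, 0)
  M2 = (+0.0755, -0.0755, 0)
  M3 = (-0.0755, -0.0755, 0)
rvec = (-0.2138, 0.3984, -0.0435), |rvec| = θ = 0.45423 rad = 26.025°
Rodrigues: sinθ=0.43877, 1−cosθ=0.10140; R = I + sinθ·[k]× + (1−cosθ)·[k]×²:
    [+0.92106 +0.00016 +0.38941]
    [-0.08388 +0.97661 +0.19801]
    [-0.38027 -0.21504 +0.89953]
t = (-0.4066, -0.0781, 1.3416) m
M0: Pc = R·M0+t = (-0.47613, +0.00197, +1.35407); u = 684.2·(-0.47613)/1.35407 + 312.1 = 71.5172, v = 860.4·(+0.00197)/1.35407 + 250.7 = 251.9497
M1: Pc = R·M1+t = (-0.33705, -0.01070, +1.29665); u = 684.2·(-0.33705)/1.29665 + 312.1 = 134.2514, v = 860.4·(-0.01070)/1.29665 + 250.7 = 243.6004
M2: Pc = R·M2+t = (-0.33707, -0.15817, +1.32913); u = 684.2·(-0.33707)/1.32913 + 312.1 = 138.5841, v = 860.4·(-0.15817)/1.32913 + 250.7 = 148.3119
M3: Pc = R·M3+t = (-0.47615, -0.14550, +1.38655); u = 684.2·(-0.47615)/1.38655 + 312.1 = 77.1396, v = 860.4·(-0.14550)/1.38655 + 250.7 = 160.4118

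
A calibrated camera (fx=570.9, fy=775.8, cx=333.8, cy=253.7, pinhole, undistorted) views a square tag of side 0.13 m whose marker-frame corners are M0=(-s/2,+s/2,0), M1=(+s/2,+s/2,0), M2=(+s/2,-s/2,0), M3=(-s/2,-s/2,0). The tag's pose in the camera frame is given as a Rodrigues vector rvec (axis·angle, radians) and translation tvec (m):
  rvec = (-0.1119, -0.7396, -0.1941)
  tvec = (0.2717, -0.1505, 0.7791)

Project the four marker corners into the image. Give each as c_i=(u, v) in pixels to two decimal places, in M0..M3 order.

c0=(519.77, 170.91) c1=(565.05, 163.10) c2=(544.55, 44.28) c3=(497.08, 37.83)

Intrinsics K: fx=570.9, fy=775.8, cx=333.8, cy=253.7
Marker side s = 0.13 m; corners in marker frame (Z=0):
  M0 = (-0.0650, +0.0650, 0)
  M1 = (+0.0650, +0.0650, 0)
  M2 = (+0.0650, -0.0650, 0)
  M3 = (-0.0650, -0.0650, 0)
rvec = (-0.1119, -0.7396, -0.1941), |rvec| = θ = 0.77279 rad = 44.278°
Rodrigues: sinθ=0.69814, 1−cosθ=0.28403; R = I + sinθ·[k]× + (1−cosθ)·[k]×²:
    [+0.72192 +0.21471 -0.65782]
    [-0.13599 +0.97613 +0.16937]
    [+0.67848 -0.03281 +0.73388]
t = (0.2717, -0.1505, 0.7791) m
M0: Pc = R·M0+t = (+0.23873, -0.07821, +0.73287); u = 570.9·(+0.23873)/0.73287 + 333.8 = 519.7709, v = 775.8·(-0.07821)/0.73287 + 253.7 = 170.9054
M1: Pc = R·M1+t = (+0.33258, -0.09589, +0.82107); u = 570.9·(+0.33258)/0.82107 + 333.8 = 565.0481, v = 775.8·(-0.09589)/0.82107 + 253.7 = 163.0958
M2: Pc = R·M2+t = (+0.30467, -0.22279, +0.82533); u = 570.9·(+0.30467)/0.82533 + 333.8 = 544.5453, v = 775.8·(-0.22279)/0.82533 + 253.7 = 44.2837
M3: Pc = R·M3+t = (+0.21082, -0.20511, +0.73713); u = 570.9·(+0.21082)/0.73713 + 333.8 = 497.0769, v = 775.8·(-0.20511)/0.73713 + 253.7 = 37.8314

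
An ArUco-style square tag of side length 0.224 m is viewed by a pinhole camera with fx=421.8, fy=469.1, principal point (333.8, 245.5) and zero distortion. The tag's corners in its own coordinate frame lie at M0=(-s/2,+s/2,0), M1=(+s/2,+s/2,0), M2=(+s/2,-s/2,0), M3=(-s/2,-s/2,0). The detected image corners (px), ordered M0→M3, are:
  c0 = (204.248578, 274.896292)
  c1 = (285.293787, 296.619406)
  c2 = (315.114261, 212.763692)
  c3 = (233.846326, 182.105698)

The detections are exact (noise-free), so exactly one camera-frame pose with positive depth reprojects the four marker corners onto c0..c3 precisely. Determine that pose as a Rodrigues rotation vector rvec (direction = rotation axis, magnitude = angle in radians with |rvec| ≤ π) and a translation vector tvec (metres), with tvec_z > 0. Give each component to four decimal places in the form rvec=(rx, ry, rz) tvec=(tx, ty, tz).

rvec=(0.2593, -0.4220, 0.3400) tvec=(-0.1873, -0.0058, 1.0884)

Intrinsics K: fx=421.8, fy=469.1, cx=333.8, cy=245.5
Marker side s = 0.224 m; corners in marker frame (Z=0):
  M0 = (-0.1120, +0.1120, 0)
  M1 = (+0.1120, +0.1120, 0)
  M2 = (+0.1120, -0.1120, 0)
  M3 = (-0.1120, -0.1120, 0)
Detected image corners:
  c0 = (204.248578, 274.896292) px
  c1 = (285.293787, 296.619406) px
  c2 = (315.114261, 212.763692) px
  c3 = (233.846326, 182.105698) px
Planar DLT: solve 8×8 A·h = b for H (H[2,2]=1):
  H  [+467.21524 -91.06408 +261.19583]
  H  [+214.19640 +432.09744 +242.98127]
  H  [+0.40411 +0.16019 +1.00000]
B = K⁻¹H; ‖b₁‖=0.918764, ‖b₂‖=0.918764; λ = 2/(‖b₁‖+‖b₂‖) = 1.088419, sign → tz>0 ⇒ λ=+1.088419
r₁ = λ·B[:,0] = (+0.85753,+0.26680,+0.43984); r₂ = λ·B[:,1] = (-0.37296,+0.91132,+0.17435)
r₃ = r₁×r₂ = (-0.35432,-0.31355,+0.88099); SVD([r₁ r₂ r₃]) → R = UVᵀ:
  R  [+0.85753 -0.37296 -0.35432]
  R  [+0.26680 +0.91132 -0.31355]
  R  [+0.43984 +0.17435 +0.88099]
t = (-0.18735, -0.00584, +1.08842) m
tr R = 2.649838; θ = arccos((tr R − 1)/2) = 0.600737 rad = 34.420°
axis k = ((R−Rᵀ)₃₂, (R−Rᵀ)₁₃, (R−Rᵀ)₂₁) / (2 sinθ) = (+0.431580, -0.702491, +0.565902)
rvec = θ·k = (+0.259267, -0.422012, +0.339959)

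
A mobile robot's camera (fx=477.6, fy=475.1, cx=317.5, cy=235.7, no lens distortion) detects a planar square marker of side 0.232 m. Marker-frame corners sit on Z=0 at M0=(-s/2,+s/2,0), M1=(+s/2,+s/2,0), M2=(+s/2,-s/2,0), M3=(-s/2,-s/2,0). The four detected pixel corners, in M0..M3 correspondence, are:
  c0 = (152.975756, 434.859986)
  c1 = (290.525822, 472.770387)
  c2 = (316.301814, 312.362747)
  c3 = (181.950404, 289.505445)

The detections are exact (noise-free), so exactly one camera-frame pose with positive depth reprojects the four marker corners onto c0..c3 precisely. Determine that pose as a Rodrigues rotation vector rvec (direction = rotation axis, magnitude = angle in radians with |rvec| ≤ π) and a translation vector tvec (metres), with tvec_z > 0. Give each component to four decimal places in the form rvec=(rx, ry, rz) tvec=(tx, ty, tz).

Intrinsics K: fx=477.6, fy=475.1, cx=317.5, cy=235.7
Marker side s = 0.232 m; corners in marker frame (Z=0):
  M0 = (-0.1160, +0.1160, 0)
  M1 = (+0.1160, +0.1160, 0)
  M2 = (+0.1160, -0.1160, 0)
  M3 = (-0.1160, -0.1160, 0)
Detected image corners:
  c0 = (152.975756, 434.859986) px
  c1 = (290.525822, 472.770387) px
  c2 = (316.301814, 312.362747) px
  c3 = (181.950404, 289.505445) px
Planar DLT: solve 8×8 A·h = b for H (H[2,2]=1):
  H  [+494.33640 -160.61220 +232.65880]
  H  [-16.39611 +589.69961 +375.09638]
  H  [-0.38870 -0.17968 +1.00000]
B = K⁻¹H; ‖b₁‖=1.359833, ‖b₂‖=1.359833; λ = 2/(‖b₁‖+‖b₂‖) = 0.735384, sign → tz>0 ⇒ λ=+0.735384
r₁ = λ·B[:,0] = (+0.95118,+0.11643,-0.28584); r₂ = λ·B[:,1] = (-0.15946,+0.97832,-0.13214)
r₃ = r₁×r₂ = (+0.26426,+0.17127,+0.94912); SVD([r₁ r₂ r₃]) → R = UVᵀ:
  R  [+0.95118 -0.15946 +0.26426]
  R  [+0.11643 +0.97832 +0.17127]
  R  [-0.28584 -0.13214 +0.94912]
t = (-0.13063, +0.21576, +0.73538) m
tr R = 2.878621; θ = arccos((tr R − 1)/2) = 0.350181 rad = 20.064°
axis k = ((R−Rᵀ)₃₂, (R−Rᵀ)₁₃, (R−Rᵀ)₂₁) / (2 sinθ) = (-0.442189, +0.801742, +0.402093)
rvec = θ·k = (-0.154846, +0.280755, +0.140805)

rvec=(-0.1548, 0.2808, 0.1408) tvec=(-0.1306, 0.2158, 0.7354)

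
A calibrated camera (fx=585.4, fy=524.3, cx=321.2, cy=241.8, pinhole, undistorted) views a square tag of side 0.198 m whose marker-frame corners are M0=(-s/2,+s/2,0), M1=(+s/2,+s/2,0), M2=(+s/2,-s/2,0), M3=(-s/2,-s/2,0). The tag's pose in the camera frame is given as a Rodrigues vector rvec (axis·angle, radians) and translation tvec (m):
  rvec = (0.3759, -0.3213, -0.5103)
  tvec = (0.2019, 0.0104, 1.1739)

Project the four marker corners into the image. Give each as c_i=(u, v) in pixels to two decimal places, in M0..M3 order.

c0=(399.92, 304.26) c1=(474.80, 258.02) c2=(444.68, 186.44) c3=(363.06, 233.58)

Intrinsics K: fx=585.4, fy=524.3, cx=321.2, cy=241.8
Marker side s = 0.198 m; corners in marker frame (Z=0):
  M0 = (-0.0990, +0.0990, 0)
  M1 = (+0.0990, +0.0990, 0)
  M2 = (+0.0990, -0.0990, 0)
  M3 = (-0.0990, -0.0990, 0)
rvec = (0.3759, -0.3213, -0.5103), |rvec| = θ = 0.71059 rad = 40.714°
Rodrigues: sinθ=0.65228, 1−cosθ=0.24202; R = I + sinθ·[k]× + (1−cosθ)·[k]×²:
    [+0.82570 +0.41054 -0.38688]
    [-0.52632 +0.80746 -0.26647]
    [+0.20299 +0.42364 +0.88279]
t = (0.2019, 0.0104, 1.1739) m
M0: Pc = R·M0+t = (+0.16080, +0.14244, +1.19574); u = 585.4·(+0.16080)/1.19574 + 321.2 = 399.9220, v = 524.3·(+0.14244)/1.19574 + 241.8 = 304.2574
M1: Pc = R·M1+t = (+0.32429, +0.03823, +1.23594); u = 585.4·(+0.32429)/1.23594 + 321.2 = 474.7985, v = 524.3·(+0.03823)/1.23594 + 241.8 = 258.0189
M2: Pc = R·M2+t = (+0.24300, -0.12164, +1.15206); u = 585.4·(+0.24300)/1.15206 + 321.2 = 444.6776, v = 524.3·(-0.12164)/1.15206 + 241.8 = 186.4401
M3: Pc = R·M3+t = (+0.07951, -0.01743, +1.11186); u = 585.4·(+0.07951)/1.11186 + 321.2 = 363.0635, v = 524.3·(-0.01743)/1.11186 + 241.8 = 233.5795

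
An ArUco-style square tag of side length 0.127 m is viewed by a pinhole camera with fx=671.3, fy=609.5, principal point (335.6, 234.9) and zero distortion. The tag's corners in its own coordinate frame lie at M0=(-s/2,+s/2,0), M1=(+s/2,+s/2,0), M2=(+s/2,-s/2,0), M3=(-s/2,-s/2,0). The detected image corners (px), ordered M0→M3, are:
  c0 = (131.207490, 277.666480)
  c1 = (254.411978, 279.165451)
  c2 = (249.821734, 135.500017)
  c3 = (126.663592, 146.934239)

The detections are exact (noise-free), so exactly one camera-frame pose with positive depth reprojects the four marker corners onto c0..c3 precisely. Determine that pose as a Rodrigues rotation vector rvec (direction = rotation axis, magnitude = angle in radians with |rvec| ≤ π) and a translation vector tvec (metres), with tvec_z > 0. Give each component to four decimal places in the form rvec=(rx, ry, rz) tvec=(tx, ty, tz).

rvec=(0.0196, 0.4324, -0.0239) tvec=(-0.1246, -0.0231, 0.5655)

Intrinsics K: fx=671.3, fy=609.5, cx=335.6, cy=234.9
Marker side s = 0.127 m; corners in marker frame (Z=0):
  M0 = (-0.0635, +0.0635, 0)
  M1 = (+0.0635, +0.0635, 0)
  M2 = (+0.0635, -0.0635, 0)
  M3 = (-0.0635, -0.0635, 0)
Detected image corners:
  c0 = (131.207490, 277.666480) px
  c1 = (254.411978, 279.165451) px
  c2 = (249.821734, 135.500017) px
  c3 = (126.663592, 146.934239) px
Planar DLT: solve 8×8 A·h = b for H (H[2,2]=1):
  H  [+828.68255 +40.62512 +187.63027]
  H  [-194.58639 +1083.05436 +210.04031]
  H  [-0.74136 +0.02452 +1.00000]
B = K⁻¹H; ‖b₁‖=1.768333, ‖b₂‖=1.768333; λ = 2/(‖b₁‖+‖b₂‖) = 0.565504, sign → tz>0 ⇒ λ=+0.565504
r₁ = λ·B[:,0] = (+0.90768,-0.01896,-0.41924); r₂ = λ·B[:,1] = (+0.02729,+0.99953,+0.01387)
r₃ = r₁×r₂ = (+0.41879,-0.02403,+0.90777); SVD([r₁ r₂ r₃]) → R = UVᵀ:
  R  [+0.90768 +0.02729 +0.41879]
  R  [-0.01896 +0.99953 -0.02403]
  R  [-0.41924 +0.01387 +0.90777]
t = (-0.12465, -0.02307, +0.56550) m
tr R = 2.814974; θ = arccos((tr R − 1)/2) = 0.433534 rad = 24.840°
axis k = ((R−Rᵀ)₃₂, (R−Rᵀ)₁₃, (R−Rᵀ)₂₁) / (2 sinθ) = (+0.045108, +0.997464, -0.055054)
rvec = θ·k = (+0.019556, +0.432435, -0.023868)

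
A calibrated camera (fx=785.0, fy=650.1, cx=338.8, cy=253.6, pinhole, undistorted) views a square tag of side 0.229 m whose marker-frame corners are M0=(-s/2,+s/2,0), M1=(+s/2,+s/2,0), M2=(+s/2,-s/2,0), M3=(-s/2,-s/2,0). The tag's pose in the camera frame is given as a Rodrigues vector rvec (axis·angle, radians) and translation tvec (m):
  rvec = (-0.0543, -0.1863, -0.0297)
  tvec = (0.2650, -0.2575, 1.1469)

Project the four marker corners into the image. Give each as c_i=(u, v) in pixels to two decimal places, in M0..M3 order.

Intrinsics K: fx=785.0, fy=650.1, cx=338.8, cy=253.6
Marker side s = 0.229 m; corners in marker frame (Z=0):
  M0 = (-0.1145, +0.1145, 0)
  M1 = (+0.1145, +0.1145, 0)
  M2 = (+0.1145, -0.1145, 0)
  M3 = (-0.1145, -0.1145, 0)
rvec = (-0.0543, -0.1863, -0.0297), |rvec| = θ = 0.19631 rad = 11.248°
Rodrigues: sinθ=0.19505, 1−cosθ=0.01921; R = I + sinθ·[k]× + (1−cosθ)·[k]×²:
    [+0.98226 +0.03455 -0.18430]
    [-0.02447 +0.99809 +0.05671]
    [+0.18591 -0.05119 +0.98123]
t = (0.2650, -0.2575, 1.1469) m
M0: Pc = R·M0+t = (+0.15649, -0.14042, +1.11975); u = 785.0·(+0.15649)/1.11975 + 338.8 = 448.5050, v = 650.1·(-0.14042)/1.11975 + 253.6 = 172.0774
M1: Pc = R·M1+t = (+0.38143, -0.14602, +1.16232); u = 785.0·(+0.38143)/1.16232 + 338.8 = 596.4033, v = 650.1·(-0.14602)/1.16232 + 253.6 = 171.9295
M2: Pc = R·M2+t = (+0.37351, -0.37458, +1.17405); u = 785.0·(+0.37351)/1.17405 + 338.8 = 588.5407, v = 650.1·(-0.37458)/1.17405 + 253.6 = 46.1840
M3: Pc = R·M3+t = (+0.14857, -0.36898, +1.13148); u = 785.0·(+0.14857)/1.13148 + 338.8 = 441.8789, v = 650.1·(-0.36898)/1.13148 + 253.6 = 41.5991

c0=(448.51, 172.08) c1=(596.40, 171.93) c2=(588.54, 46.18) c3=(441.88, 41.60)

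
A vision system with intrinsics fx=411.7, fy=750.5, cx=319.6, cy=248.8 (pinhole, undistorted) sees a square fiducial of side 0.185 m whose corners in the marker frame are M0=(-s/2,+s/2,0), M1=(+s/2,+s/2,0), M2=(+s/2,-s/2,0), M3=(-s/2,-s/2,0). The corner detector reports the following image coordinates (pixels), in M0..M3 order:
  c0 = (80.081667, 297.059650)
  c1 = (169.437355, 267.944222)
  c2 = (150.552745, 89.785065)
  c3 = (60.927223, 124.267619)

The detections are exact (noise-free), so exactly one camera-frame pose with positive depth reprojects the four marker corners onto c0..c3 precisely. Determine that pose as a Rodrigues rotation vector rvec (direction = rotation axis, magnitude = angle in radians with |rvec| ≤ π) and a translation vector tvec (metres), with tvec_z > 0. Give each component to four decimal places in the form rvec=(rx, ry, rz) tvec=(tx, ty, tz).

Intrinsics K: fx=411.7, fy=750.5, cx=319.6, cy=248.8
Marker side s = 0.185 m; corners in marker frame (Z=0):
  M0 = (-0.0925, +0.0925, 0)
  M1 = (+0.0925, +0.0925, 0)
  M2 = (+0.0925, -0.0925, 0)
  M3 = (-0.0925, -0.0925, 0)
Detected image corners:
  c0 = (80.081667, 297.059650) px
  c1 = (169.437355, 267.944222) px
  c2 = (150.552745, 89.785065) px
  c3 = (60.927223, 124.267619) px
Planar DLT: solve 8×8 A·h = b for H (H[2,2]=1):
  H  [+465.70976 +108.52699 +114.64617]
  H  [-202.27237 +957.95337 +195.39605]
  H  [-0.15636 +0.04953 +1.00000]
B = K⁻¹H; ‖b₁‖=1.280918, ‖b₂‖=1.280918; λ = 2/(‖b₁‖+‖b₂‖) = 0.780690, sign → tz>0 ⇒ λ=+0.780690
r₁ = λ·B[:,0] = (+0.97786,-0.16994,-0.12206); r₂ = λ·B[:,1] = (+0.17578,+0.98367,+0.03867)
r₃ = r₁×r₂ = (+0.11350,-0.05927,+0.99177); SVD([r₁ r₂ r₃]) → R = UVᵀ:
  R  [+0.97786 +0.17578 +0.11350]
  R  [-0.16994 +0.98367 -0.05927]
  R  [-0.12206 +0.03867 +0.99177]
t = (-0.38865, -0.05555, +0.78069) m
tr R = 2.953303; θ = arccos((tr R − 1)/2) = 0.216517 rad = 12.405°
axis k = ((R−Rᵀ)₃₂, (R−Rᵀ)₁₃, (R−Rᵀ)₂₁) / (2 sinθ) = (+0.227935, +0.548263, -0.804645)
rvec = θ·k = (+0.049352, +0.118708, -0.174219)

rvec=(0.0494, 0.1187, -0.1742) tvec=(-0.3886, -0.0556, 0.7807)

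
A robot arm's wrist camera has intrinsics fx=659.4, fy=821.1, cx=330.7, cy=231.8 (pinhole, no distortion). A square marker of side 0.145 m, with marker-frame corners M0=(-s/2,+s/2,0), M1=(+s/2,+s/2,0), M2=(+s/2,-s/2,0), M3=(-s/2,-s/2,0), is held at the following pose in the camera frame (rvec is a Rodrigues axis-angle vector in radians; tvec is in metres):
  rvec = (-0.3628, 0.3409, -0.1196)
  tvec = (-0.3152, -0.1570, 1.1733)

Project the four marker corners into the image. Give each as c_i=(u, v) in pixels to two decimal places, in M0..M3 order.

Intrinsics K: fx=659.4, fy=821.1, cx=330.7, cy=231.8
Marker side s = 0.145 m; corners in marker frame (Z=0):
  M0 = (-0.0725, +0.0725, 0)
  M1 = (+0.0725, +0.0725, 0)
  M2 = (+0.0725, -0.0725, 0)
  M3 = (-0.0725, -0.0725, 0)
rvec = (-0.3628, 0.3409, -0.1196), |rvec| = θ = 0.51200 rad = 29.335°
Rodrigues: sinθ=0.48992, 1−cosθ=0.12823; R = I + sinθ·[k]× + (1−cosθ)·[k]×²:
    [+0.93615 +0.05394 +0.34743]
    [-0.17494 +0.92862 +0.32721]
    [-0.30497 -0.36710 +0.87877]
t = (-0.3152, -0.1570, 1.1733) m
M0: Pc = R·M0+t = (-0.37916, -0.07699, +1.16880); u = 659.4·(-0.37916)/1.16880 + 330.7 = 116.7890, v = 821.1·(-0.07699)/1.16880 + 231.8 = 177.7118
M1: Pc = R·M1+t = (-0.24342, -0.10236, +1.12457); u = 659.4·(-0.24342)/1.12457 + 330.7 = 187.9707, v = 821.1·(-0.10236)/1.12457 + 231.8 = 157.0635
M2: Pc = R·M2+t = (-0.25124, -0.23701, +1.17780); u = 659.4·(-0.25124)/1.17780 + 330.7 = 190.0421, v = 821.1·(-0.23701)/1.17780 + 231.8 = 66.5711
M3: Pc = R·M3+t = (-0.38698, -0.21164, +1.22203); u = 659.4·(-0.38698)/1.22203 + 330.7 = 121.8860, v = 821.1·(-0.21164)/1.22203 + 231.8 = 89.5945

c0=(116.79, 177.71) c1=(187.97, 157.06) c2=(190.04, 66.57) c3=(121.89, 89.59)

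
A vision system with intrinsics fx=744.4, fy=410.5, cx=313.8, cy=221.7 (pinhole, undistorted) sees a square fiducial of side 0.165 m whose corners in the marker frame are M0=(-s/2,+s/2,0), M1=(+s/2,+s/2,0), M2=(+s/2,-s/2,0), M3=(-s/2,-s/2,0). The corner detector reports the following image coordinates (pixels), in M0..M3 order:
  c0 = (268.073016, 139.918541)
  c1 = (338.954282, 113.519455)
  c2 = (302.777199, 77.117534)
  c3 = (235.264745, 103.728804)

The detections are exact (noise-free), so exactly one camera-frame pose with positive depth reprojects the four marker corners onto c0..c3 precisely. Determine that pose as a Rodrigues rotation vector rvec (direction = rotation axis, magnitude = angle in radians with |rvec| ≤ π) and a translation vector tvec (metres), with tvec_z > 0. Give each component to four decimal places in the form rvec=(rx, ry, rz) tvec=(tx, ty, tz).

rvec=(-0.2292, 0.3442, -0.4891) tvec=(-0.0553, -0.4003, 1.4514)

Intrinsics K: fx=744.4, fy=410.5, cx=313.8, cy=221.7
Marker side s = 0.165 m; corners in marker frame (Z=0):
  M0 = (-0.0825, +0.0825, 0)
  M1 = (+0.0825, +0.0825, 0)
  M2 = (+0.0825, -0.0825, 0)
  M3 = (-0.0825, -0.0825, 0)
Detected image corners:
  c0 = (268.073016, 139.918541) px
  c1 = (338.954282, 113.519455) px
  c2 = (302.777199, 77.117534) px
  c3 = (235.264745, 103.728804) px
Planar DLT: solve 8×8 A·h = b for H (H[2,2]=1):
  H  [+366.54747 +150.67394 +285.45292]
  H  [-180.61885 +197.88506 +108.46771]
  H  [-0.18394 -0.20337 +1.00000]
B = K⁻¹H; ‖b₁‖=0.688999, ‖b₂‖=0.688999; λ = 2/(‖b₁‖+‖b₂‖) = 1.451381, sign → tz>0 ⇒ λ=+1.451381
r₁ = λ·B[:,0] = (+0.82721,-0.49442,-0.26697); r₂ = λ·B[:,1] = (+0.41820,+0.85906,-0.29516)
r₃ = r₁×r₂ = (+0.37528,+0.13252,+0.91739); SVD([r₁ r₂ r₃]) → R = UVᵀ:
  R  [+0.82721 +0.41820 +0.37528]
  R  [-0.49442 +0.85906 +0.13252]
  R  [-0.26697 -0.29516 +0.91739]
t = (-0.05527, -0.40035, +1.45138) m
tr R = 2.603662; θ = arccos((tr R − 1)/2) = 0.640443 rad = 36.695°
axis k = ((R−Rᵀ)₃₂, (R−Rᵀ)₁₃, (R−Rᵀ)₂₁) / (2 sinθ) = (-0.357862, +0.537398, -0.763635)
rvec = θ·k = (-0.229191, +0.344173, -0.489065)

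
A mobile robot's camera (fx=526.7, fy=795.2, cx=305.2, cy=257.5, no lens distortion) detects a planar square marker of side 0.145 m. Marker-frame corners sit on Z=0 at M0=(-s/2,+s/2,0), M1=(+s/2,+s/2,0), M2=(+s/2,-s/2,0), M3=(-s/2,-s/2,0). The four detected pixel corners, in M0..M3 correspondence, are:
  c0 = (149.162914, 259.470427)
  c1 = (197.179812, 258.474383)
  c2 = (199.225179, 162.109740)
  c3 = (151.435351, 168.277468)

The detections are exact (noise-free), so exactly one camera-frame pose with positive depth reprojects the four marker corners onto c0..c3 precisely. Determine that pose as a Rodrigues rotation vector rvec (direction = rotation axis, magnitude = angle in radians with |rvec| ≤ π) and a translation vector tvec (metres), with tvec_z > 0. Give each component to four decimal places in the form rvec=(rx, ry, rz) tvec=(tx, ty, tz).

rvec=(-0.0647, 0.4869, 0.0042) tvec=(-0.3058, -0.0701, 1.2236)

Intrinsics K: fx=526.7, fy=795.2, cx=305.2, cy=257.5
Marker side s = 0.145 m; corners in marker frame (Z=0):
  M0 = (-0.0725, +0.0725, 0)
  M1 = (+0.0725, +0.0725, 0)
  M2 = (+0.0725, -0.0725, 0)
  M3 = (-0.0725, -0.0725, 0)
Detected image corners:
  c0 = (149.162914, 259.470427) px
  c1 = (197.179812, 258.474383) px
  c2 = (199.225179, 162.109740) px
  c3 = (151.435351, 168.277468) px
Planar DLT: solve 8×8 A·h = b for H (H[2,2]=1):
  H  [+263.76034 -23.60882 +173.59097]
  H  [-105.83285 +635.66953 +211.96294]
  H  [-0.38224 -0.04992 +1.00000]
B = K⁻¹H; ‖b₁‖=0.817228, ‖b₂‖=0.817228; λ = 2/(‖b₁‖+‖b₂‖) = 1.223648, sign → tz>0 ⇒ λ=+1.223648
r₁ = λ·B[:,0] = (+0.88380,-0.01140,-0.46772); r₂ = λ·B[:,1] = (-0.01945,+0.99794,-0.06108)
r₃ = r₁×r₂ = (+0.46746,+0.06308,+0.88176); SVD([r₁ r₂ r₃]) → R = UVᵀ:
  R  [+0.88380 -0.01945 +0.46746]
  R  [-0.01140 +0.99794 +0.06308]
  R  [-0.46772 -0.06108 +0.88176]
t = (-0.30576, -0.07007, +1.22365) m
tr R = 2.763508; θ = arccos((tr R − 1)/2) = 0.491229 rad = 28.145°
axis k = ((R−Rᵀ)₃₂, (R−Rᵀ)₁₃, (R−Rᵀ)₂₁) / (2 sinθ) = (-0.131611, +0.991265, +0.008540)
rvec = θ·k = (-0.064651, +0.486937, +0.004195)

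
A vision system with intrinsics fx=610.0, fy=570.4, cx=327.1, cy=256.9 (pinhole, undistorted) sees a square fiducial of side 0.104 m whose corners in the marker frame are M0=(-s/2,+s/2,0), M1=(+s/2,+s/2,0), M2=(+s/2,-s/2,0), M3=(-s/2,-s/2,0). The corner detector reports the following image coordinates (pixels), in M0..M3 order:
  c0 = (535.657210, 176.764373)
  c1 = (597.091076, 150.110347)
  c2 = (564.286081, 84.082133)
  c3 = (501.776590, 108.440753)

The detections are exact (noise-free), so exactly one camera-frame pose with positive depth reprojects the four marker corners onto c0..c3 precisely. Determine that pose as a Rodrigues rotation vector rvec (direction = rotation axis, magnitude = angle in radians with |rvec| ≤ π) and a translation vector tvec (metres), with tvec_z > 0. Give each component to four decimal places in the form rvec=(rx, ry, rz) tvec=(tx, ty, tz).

rvec=(-0.0634, -0.2582, -0.4284) tvec=(0.2930, -0.1787, 0.8010)

Intrinsics K: fx=610.0, fy=570.4, cx=327.1, cy=256.9
Marker side s = 0.104 m; corners in marker frame (Z=0):
  M0 = (-0.0520, +0.0520, 0)
  M1 = (+0.0520, +0.0520, 0)
  M2 = (+0.0520, -0.0520, 0)
  M3 = (-0.0520, -0.0520, 0)
Detected image corners:
  c0 = (535.657210, 176.764373) px
  c1 = (597.091076, 150.110347) px
  c2 = (564.286081, 84.082133) px
  c3 = (501.776590, 108.440753) px
Planar DLT: solve 8×8 A·h = b for H (H[2,2]=1):
  H  [+774.78020 +316.00493 +550.22000]
  H  [-202.98992 +644.66983 +129.61925]
  H  [+0.32544 -0.00821 +1.00000]
B = K⁻¹H; ‖b₁‖=1.248499, ‖b₂‖=1.248499; λ = 2/(‖b₁‖+‖b₂‖) = 0.800962, sign → tz>0 ⇒ λ=+0.800962
r₁ = λ·B[:,0] = (+0.87755,-0.40244,+0.26067); r₂ = λ·B[:,1] = (+0.41846,+0.90821,-0.00657)
r₃ = r₁×r₂ = (-0.23410,+0.11485,+0.96541); SVD([r₁ r₂ r₃]) → R = UVᵀ:
  R  [+0.87755 +0.41846 -0.23410]
  R  [-0.40244 +0.90821 +0.11485]
  R  [+0.26067 -0.00657 +0.96541]
t = (+0.29297, -0.17873, +0.80096) m
tr R = 2.751170; θ = arccos((tr R − 1)/2) = 0.504151 rad = 28.886°
axis k = ((R−Rᵀ)₃₂, (R−Rᵀ)₁₃, (R−Rᵀ)₂₁) / (2 sinθ) = (-0.125677, -0.512108, -0.849677)
rvec = θ·k = (-0.063360, -0.258180, -0.428366)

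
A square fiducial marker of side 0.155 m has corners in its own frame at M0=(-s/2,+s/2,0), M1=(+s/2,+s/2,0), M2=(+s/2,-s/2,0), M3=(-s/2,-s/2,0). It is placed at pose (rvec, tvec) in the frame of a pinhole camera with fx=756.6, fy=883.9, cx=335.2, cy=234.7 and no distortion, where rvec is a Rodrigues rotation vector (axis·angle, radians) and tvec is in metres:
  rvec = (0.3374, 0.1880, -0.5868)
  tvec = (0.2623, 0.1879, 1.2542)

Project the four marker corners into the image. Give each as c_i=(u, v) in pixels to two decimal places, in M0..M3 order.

c0=(477.24, 431.17) c1=(558.47, 382.01) c2=(510.71, 298.77) c3=(428.48, 352.25)

Intrinsics K: fx=756.6, fy=883.9, cx=335.2, cy=234.7
Marker side s = 0.155 m; corners in marker frame (Z=0):
  M0 = (-0.0775, +0.0775, 0)
  M1 = (+0.0775, +0.0775, 0)
  M2 = (+0.0775, -0.0775, 0)
  M3 = (-0.0775, -0.0775, 0)
rvec = (0.3374, 0.1880, -0.5868), |rvec| = θ = 0.70251 rad = 40.251°
Rodrigues: sinθ=0.64613, 1−cosθ=0.23678; R = I + sinθ·[k]× + (1−cosθ)·[k]×²:
    [+0.81784 +0.57014 +0.07793]
    [-0.50928 +0.78018 -0.36325]
    [-0.26790 +0.25740 +0.92843]
t = (0.2623, 0.1879, 1.2542) m
M0: Pc = R·M0+t = (+0.24310, +0.28783, +1.29491); u = 756.6·(+0.24310)/1.29491 + 335.2 = 477.2423, v = 883.9·(+0.28783)/1.29491 + 234.7 = 431.1736
M1: Pc = R·M1+t = (+0.36987, +0.20889, +1.25339); u = 756.6·(+0.36987)/1.25339 + 335.2 = 558.4694, v = 883.9·(+0.20889)/1.25339 + 234.7 = 382.0148
M2: Pc = R·M2+t = (+0.28150, +0.08797, +1.21349); u = 756.6·(+0.28150)/1.21349 + 335.2 = 510.7106, v = 883.9·(+0.08797)/1.21349 + 234.7 = 298.7746
M3: Pc = R·M3+t = (+0.15473, +0.16691, +1.25501); u = 756.6·(+0.15473)/1.25501 + 335.2 = 428.4815, v = 883.9·(+0.16691)/1.25501 + 234.7 = 352.2504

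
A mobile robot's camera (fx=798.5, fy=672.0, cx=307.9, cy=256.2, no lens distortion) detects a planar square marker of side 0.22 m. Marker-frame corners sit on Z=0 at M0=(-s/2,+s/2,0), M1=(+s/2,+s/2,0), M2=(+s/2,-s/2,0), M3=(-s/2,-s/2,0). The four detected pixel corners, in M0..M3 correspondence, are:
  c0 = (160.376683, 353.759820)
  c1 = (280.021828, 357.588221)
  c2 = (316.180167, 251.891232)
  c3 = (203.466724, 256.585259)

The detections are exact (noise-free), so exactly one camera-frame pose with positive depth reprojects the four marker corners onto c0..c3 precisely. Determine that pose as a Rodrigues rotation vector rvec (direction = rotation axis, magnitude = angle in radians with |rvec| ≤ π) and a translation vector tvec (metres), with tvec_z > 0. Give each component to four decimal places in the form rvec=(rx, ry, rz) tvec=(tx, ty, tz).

rvec=(-0.5929, 0.5023, 0.1122) tvec=(-0.1097, 0.0873, 1.2613)

Intrinsics K: fx=798.5, fy=672.0, cx=307.9, cy=256.2
Marker side s = 0.22 m; corners in marker frame (Z=0):
  M0 = (-0.1100, +0.1100, 0)
  M1 = (+0.1100, +0.1100, 0)
  M2 = (+0.1100, -0.1100, 0)
  M3 = (-0.1100, -0.1100, 0)
Detected image corners:
  c0 = (160.376683, 353.759820) px
  c1 = (280.021828, 357.588221) px
  c2 = (316.180167, 251.891232) px
  c3 = (203.466724, 256.585259) px
Planar DLT: solve 8×8 A·h = b for H (H[2,2]=1):
  H  [+435.31898 -277.26778 +238.43627]
  H  [-119.80975 +337.65123 +302.72232]
  H  [-0.38362 -0.40204 +1.00000]
B = K⁻¹H; ‖b₁‖=0.792820, ‖b₂‖=0.792820; λ = 2/(‖b₁‖+‖b₂‖) = 1.261320, sign → tz>0 ⇒ λ=+1.261320
r₁ = λ·B[:,0] = (+0.87421,-0.04041,-0.48386); r₂ = λ·B[:,1] = (-0.24244,+0.82709,-0.50710)
r₃ = r₁×r₂ = (+0.42069,+0.56062,+0.71325); SVD([r₁ r₂ r₃]) → R = UVᵀ:
  R  [+0.87421 -0.24244 +0.42069]
  R  [-0.04041 +0.82709 +0.56062]
  R  [-0.48386 -0.50710 +0.71325]
t = (-0.10973, +0.08732, +1.26132) m
tr R = 2.414555; θ = arccos((tr R − 1)/2) = 0.785156 rad = 44.986°
axis k = ((R−Rᵀ)₃₂, (R−Rᵀ)₁₃, (R−Rᵀ)₂₁) / (2 sinθ) = (-0.755168, +0.639767, +0.142894)
rvec = θ·k = (-0.592925, +0.502317, +0.112194)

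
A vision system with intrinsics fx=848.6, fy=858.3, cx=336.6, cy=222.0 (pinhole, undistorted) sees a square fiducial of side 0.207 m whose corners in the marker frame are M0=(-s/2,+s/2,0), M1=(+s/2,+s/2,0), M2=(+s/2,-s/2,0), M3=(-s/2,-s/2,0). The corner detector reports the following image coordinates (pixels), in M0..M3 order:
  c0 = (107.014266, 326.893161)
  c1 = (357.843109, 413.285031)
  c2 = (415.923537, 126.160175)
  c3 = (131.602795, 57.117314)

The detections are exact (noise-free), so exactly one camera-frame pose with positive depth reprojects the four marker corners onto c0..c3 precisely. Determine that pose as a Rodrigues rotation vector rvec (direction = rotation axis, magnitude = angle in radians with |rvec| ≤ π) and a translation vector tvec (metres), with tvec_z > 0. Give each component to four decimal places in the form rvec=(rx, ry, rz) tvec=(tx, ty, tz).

Intrinsics K: fx=848.6, fy=858.3, cx=336.6, cy=222.0
Marker side s = 0.207 m; corners in marker frame (Z=0):
  M0 = (-0.1035, +0.1035, 0)
  M1 = (+0.1035, +0.1035, 0)
  M2 = (+0.1035, -0.1035, 0)
  M3 = (-0.1035, -0.1035, 0)
Detected image corners:
  c0 = (107.014266, 326.893161) px
  c1 = (357.843109, 413.285031) px
  c2 = (415.923537, 126.160175) px
  c3 = (131.602795, 57.117314) px
Planar DLT: solve 8×8 A·h = b for H (H[2,2]=1):
  H  [+1174.17071 -60.47871 +245.71536]
  H  [+273.79853 +1466.75499 +236.76351]
  H  [-0.45035 +0.53511 +1.00000]
B = K⁻¹H; ‖b₁‖=1.683211, ‖b₂‖=1.683211; λ = 2/(‖b₁‖+‖b₂‖) = 0.594103, sign → tz>0 ⇒ λ=+0.594103
r₁ = λ·B[:,0] = (+0.92816,+0.25872,-0.26755); r₂ = λ·B[:,1] = (-0.16844,+0.93304,+0.31791)
r₃ = r₁×r₂ = (+0.33189,-0.25000,+0.90959); SVD([r₁ r₂ r₃]) → R = UVᵀ:
  R  [+0.92816 -0.16844 +0.33189]
  R  [+0.25872 +0.93304 -0.25000]
  R  [-0.26755 +0.31791 +0.90959]
t = (-0.06363, +0.01022, +0.59410) m
tr R = 2.770785; θ = arccos((tr R − 1)/2) = 0.483459 rad = 27.700°
axis k = ((R−Rᵀ)₃₂, (R−Rᵀ)₁₃, (R−Rᵀ)₂₁) / (2 sinθ) = (+0.610865, +0.644773, +0.459469)
rvec = θ·k = (+0.295328, +0.311721, +0.222134)

rvec=(0.2953, 0.3117, 0.2221) tvec=(-0.0636, 0.0102, 0.5941)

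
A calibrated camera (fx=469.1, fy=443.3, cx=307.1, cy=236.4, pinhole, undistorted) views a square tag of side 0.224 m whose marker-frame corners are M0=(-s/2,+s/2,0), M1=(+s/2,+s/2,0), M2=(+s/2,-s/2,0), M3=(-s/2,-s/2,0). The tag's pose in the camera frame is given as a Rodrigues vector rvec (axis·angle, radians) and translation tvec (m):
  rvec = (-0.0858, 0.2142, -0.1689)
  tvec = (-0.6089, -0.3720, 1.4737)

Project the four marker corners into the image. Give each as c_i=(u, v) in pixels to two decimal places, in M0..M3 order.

Intrinsics K: fx=469.1, fy=443.3, cx=307.1, cy=236.4
Marker side s = 0.224 m; corners in marker frame (Z=0):
  M0 = (-0.1120, +0.1120, 0)
  M1 = (+0.1120, +0.1120, 0)
  M2 = (+0.1120, -0.1120, 0)
  M3 = (-0.1120, -0.1120, 0)
rvec = (-0.0858, 0.2142, -0.1689), |rvec| = θ = 0.28596 rad = 16.384°
Rodrigues: sinθ=0.28207, 1−cosθ=0.04061; R = I + sinθ·[k]× + (1−cosθ)·[k]×²:
    [+0.96305 +0.15748 +0.21849]
    [-0.17573 +0.98218 +0.06667]
    [-0.20410 -0.10260 +0.97356]
t = (-0.6089, -0.3720, 1.4737) m
M0: Pc = R·M0+t = (-0.69912, -0.24231, +1.48507); u = 469.1·(-0.69912)/1.48507 + 307.1 = 86.2623, v = 443.3·(-0.24231)/1.48507 + 236.4 = 164.0681
M1: Pc = R·M1+t = (-0.48340, -0.28168, +1.43935); u = 469.1·(-0.48340)/1.43935 + 307.1 = 149.5544, v = 443.3·(-0.28168)/1.43935 + 236.4 = 149.6469
M2: Pc = R·M2+t = (-0.51868, -0.50169, +1.46233); u = 469.1·(-0.51868)/1.46233 + 307.1 = 140.7144, v = 443.3·(-0.50169)/1.46233 + 236.4 = 84.3160
M3: Pc = R·M3+t = (-0.73440, -0.46232, +1.50805); u = 469.1·(-0.73440)/1.50805 + 307.1 = 78.6549, v = 443.3·(-0.46232)/1.50805 + 236.4 = 100.4979

c0=(86.26, 164.07) c1=(149.55, 149.65) c2=(140.71, 84.32) c3=(78.65, 100.50)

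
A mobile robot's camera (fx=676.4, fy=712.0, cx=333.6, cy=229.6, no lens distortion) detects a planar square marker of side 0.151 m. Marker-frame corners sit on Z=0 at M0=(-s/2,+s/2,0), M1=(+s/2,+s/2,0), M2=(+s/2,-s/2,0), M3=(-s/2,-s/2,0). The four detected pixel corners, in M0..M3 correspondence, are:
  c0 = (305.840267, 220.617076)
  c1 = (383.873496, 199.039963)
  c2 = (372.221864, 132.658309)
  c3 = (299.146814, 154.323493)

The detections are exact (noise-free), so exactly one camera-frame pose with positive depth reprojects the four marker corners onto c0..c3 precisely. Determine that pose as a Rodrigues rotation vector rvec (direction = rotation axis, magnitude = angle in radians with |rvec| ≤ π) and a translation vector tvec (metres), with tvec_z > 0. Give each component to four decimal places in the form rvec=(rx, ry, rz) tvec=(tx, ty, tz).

rvec=(-0.5508, 0.2541, -0.1904) tvec=(0.0117, -0.0976, 1.2898)

Intrinsics K: fx=676.4, fy=712.0, cx=333.6, cy=229.6
Marker side s = 0.151 m; corners in marker frame (Z=0):
  M0 = (-0.0755, +0.0755, 0)
  M1 = (+0.0755, +0.0755, 0)
  M2 = (+0.0755, -0.0755, 0)
  M3 = (-0.0755, -0.0755, 0)
Detected image corners:
  c0 = (305.840267, 220.617076) px
  c1 = (383.873496, 199.039963) px
  c2 = (372.221864, 132.658309) px
  c3 = (299.146814, 154.323493) px
Planar DLT: solve 8×8 A·h = b for H (H[2,2]=1):
  H  [+450.60017 -81.33665 +339.71346]
  H  [-168.76048 +365.64663 +175.73348]
  H  [-0.14471 -0.41703 +1.00000]
B = K⁻¹H; ‖b₁‖=0.775340, ‖b₂‖=0.775340; λ = 2/(‖b₁‖+‖b₂‖) = 1.289757, sign → tz>0 ⇒ λ=+1.289757
r₁ = λ·B[:,0] = (+0.95126,-0.24551,-0.18664); r₂ = λ·B[:,1] = (+0.11018,+0.83580,-0.53787)
r₃ = r₁×r₂ = (+0.28805,+0.49108,+0.82211); SVD([r₁ r₂ r₃]) → R = UVᵀ:
  R  [+0.95126 +0.11018 +0.28805]
  R  [-0.24551 +0.83580 +0.49108]
  R  [-0.18664 -0.53787 +0.82211]
t = (+0.01166, -0.09758, +1.28976) m
tr R = 2.609164; θ = arccos((tr R − 1)/2) = 0.635825 rad = 36.430°
axis k = ((R−Rᵀ)₃₂, (R−Rᵀ)₁₃, (R−Rᵀ)₂₁) / (2 sinθ) = (-0.866349, +0.399682, -0.299488)
rvec = θ·k = (-0.550846, +0.254127, -0.190422)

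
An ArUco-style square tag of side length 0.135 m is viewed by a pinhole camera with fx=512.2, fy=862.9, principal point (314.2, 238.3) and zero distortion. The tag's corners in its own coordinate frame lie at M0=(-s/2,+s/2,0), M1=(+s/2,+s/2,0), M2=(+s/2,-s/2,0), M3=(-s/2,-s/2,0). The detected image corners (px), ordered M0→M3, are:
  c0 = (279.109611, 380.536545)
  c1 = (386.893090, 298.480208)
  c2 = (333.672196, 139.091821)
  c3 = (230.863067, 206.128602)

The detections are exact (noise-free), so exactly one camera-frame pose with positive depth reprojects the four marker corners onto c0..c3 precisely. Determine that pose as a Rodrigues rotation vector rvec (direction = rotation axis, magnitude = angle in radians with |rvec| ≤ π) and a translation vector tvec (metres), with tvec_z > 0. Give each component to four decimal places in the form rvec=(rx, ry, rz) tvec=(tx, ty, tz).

Intrinsics K: fx=512.2, fy=862.9, cx=314.2, cy=238.3
Marker side s = 0.135 m; corners in marker frame (Z=0):
  M0 = (-0.0675, +0.0675, 0)
  M1 = (+0.0675, +0.0675, 0)
  M2 = (+0.0675, -0.0675, 0)
  M3 = (-0.0675, -0.0675, 0)
Detected image corners:
  c0 = (279.109611, 380.536545) px
  c1 = (386.893090, 298.480208) px
  c2 = (333.672196, 139.091821) px
  c3 = (230.863067, 206.128602) px
Planar DLT: solve 8×8 A·h = b for H (H[2,2]=1):
  H  [+908.47205 +206.43064 +308.18120]
  H  [-442.59499 +1093.29235 +251.89194]
  H  [+0.41993 -0.55227 +1.00000]
B = K⁻¹H; ‖b₁‖=1.694195, ‖b₂‖=1.694195; λ = 2/(‖b₁‖+‖b₂‖) = 0.590251, sign → tz>0 ⇒ λ=+0.590251
r₁ = λ·B[:,0] = (+0.89486,-0.37120,+0.24787); r₂ = λ·B[:,1] = (+0.43785,+0.83787,-0.32598)
r₃ = r₁×r₂ = (-0.08668,+0.40023,+0.91231); SVD([r₁ r₂ r₃]) → R = UVᵀ:
  R  [+0.89486 +0.43785 -0.08668]
  R  [-0.37120 +0.83787 +0.40023]
  R  [+0.24787 -0.32598 +0.91231]
t = (-0.00694, +0.00930, +0.59025) m
tr R = 2.645033; θ = arccos((tr R − 1)/2) = 0.604974 rad = 34.662°
axis k = ((R−Rᵀ)₃₂, (R−Rᵀ)₁₃, (R−Rᵀ)₂₁) / (2 sinθ) = (-0.638436, -0.294109, -0.711266)
rvec = θ·k = (-0.386237, -0.177928, -0.430298)

rvec=(-0.3862, -0.1779, -0.4303) tvec=(-0.0069, 0.0093, 0.5903)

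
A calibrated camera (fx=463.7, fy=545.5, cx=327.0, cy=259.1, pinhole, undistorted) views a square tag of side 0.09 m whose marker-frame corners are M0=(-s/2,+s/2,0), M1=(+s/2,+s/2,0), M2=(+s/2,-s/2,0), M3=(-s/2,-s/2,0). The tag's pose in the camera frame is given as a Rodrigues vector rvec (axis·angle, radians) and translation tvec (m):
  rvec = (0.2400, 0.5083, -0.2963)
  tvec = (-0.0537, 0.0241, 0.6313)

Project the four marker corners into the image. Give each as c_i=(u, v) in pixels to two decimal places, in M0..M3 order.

c0=(273.64, 321.60) c1=(326.15, 308.88) c2=(302.84, 234.13) c3=(250.88, 252.41)

Intrinsics K: fx=463.7, fy=545.5, cx=327.0, cy=259.1
Marker side s = 0.09 m; corners in marker frame (Z=0):
  M0 = (-0.0450, +0.0450, 0)
  M1 = (+0.0450, +0.0450, 0)
  M2 = (+0.0450, -0.0450, 0)
  M3 = (-0.0450, -0.0450, 0)
rvec = (0.2400, 0.5083, -0.2963), |rvec| = θ = 0.63542 rad = 36.407°
Rodrigues: sinθ=0.59352, 1−cosθ=0.19518; R = I + sinθ·[k]× + (1−cosθ)·[k]×²:
    [+0.83266 +0.33573 +0.44040]
    [-0.21779 +0.92972 -0.29698]
    [-0.50915 +0.15137 +0.84726]
t = (-0.0537, 0.0241, 0.6313) m
M0: Pc = R·M0+t = (-0.07606, +0.07574, +0.66102); u = 463.7·(-0.07606)/0.66102 + 327.0 = 273.6434, v = 545.5·(+0.07574)/0.66102 + 259.1 = 321.6015
M1: Pc = R·M1+t = (-0.00112, +0.05614, +0.61520); u = 463.7·(-0.00112)/0.61520 + 327.0 = 326.1541, v = 545.5·(+0.05614)/0.61520 + 259.1 = 308.8767
M2: Pc = R·M2+t = (-0.03134, -0.02754, +0.60158); u = 463.7·(-0.03134)/0.60158 + 327.0 = 302.8444, v = 545.5·(-0.02754)/0.60158 + 259.1 = 234.1292
M3: Pc = R·M3+t = (-0.10628, -0.00794, +0.64740); u = 463.7·(-0.10628)/0.64740 + 327.0 = 250.8786, v = 545.5·(-0.00794)/0.64740 + 259.1 = 252.4125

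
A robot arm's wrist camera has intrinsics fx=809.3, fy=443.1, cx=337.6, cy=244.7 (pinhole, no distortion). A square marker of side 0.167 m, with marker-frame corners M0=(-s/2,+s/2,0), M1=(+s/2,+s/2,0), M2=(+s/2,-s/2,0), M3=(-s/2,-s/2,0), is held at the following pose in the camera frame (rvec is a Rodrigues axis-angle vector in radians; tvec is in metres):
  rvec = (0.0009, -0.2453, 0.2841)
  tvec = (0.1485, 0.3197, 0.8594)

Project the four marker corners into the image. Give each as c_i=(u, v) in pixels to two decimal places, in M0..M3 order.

Intrinsics K: fx=809.3, fy=443.1, cx=337.6, cy=244.7
Marker side s = 0.167 m; corners in marker frame (Z=0):
  M0 = (-0.0835, +0.0835, 0)
  M1 = (+0.0835, +0.0835, 0)
  M2 = (+0.0835, -0.0835, 0)
  M3 = (-0.0835, -0.0835, 0)
rvec = (0.0009, -0.2453, 0.2841), |rvec| = θ = 0.37535 rad = 21.506°
Rodrigues: sinθ=0.36660, 1−cosθ=0.06962; R = I + sinθ·[k]× + (1−cosθ)·[k]×²:
    [+0.93038 -0.27758 -0.23945]
    [+0.27737 +0.96011 -0.03532]
    [+0.23971 -0.03356 +0.97027]
t = (0.1485, 0.3197, 0.8594) m
M0: Pc = R·M0+t = (+0.04763, +0.37671, +0.83658); u = 809.3·(+0.04763)/0.83658 + 337.6 = 383.6814, v = 443.1·(+0.37671)/0.83658 + 244.7 = 444.2260
M1: Pc = R·M1+t = (+0.20301, +0.42303, +0.87661); u = 809.3·(+0.20301)/0.87661 + 337.6 = 525.0198, v = 443.1·(+0.42303)/0.87661 + 244.7 = 458.5280
M2: Pc = R·M2+t = (+0.24937, +0.26269, +0.88222); u = 809.3·(+0.24937)/0.88222 + 337.6 = 566.3544, v = 443.1·(+0.26269)/0.88222 + 244.7 = 376.6382
M3: Pc = R·M3+t = (+0.09399, +0.21637, +0.84219); u = 809.3·(+0.09399)/0.84219 + 337.6 = 427.9213, v = 443.1·(+0.21637)/0.84219 + 244.7 = 358.5390

c0=(383.68, 444.23) c1=(525.02, 458.53) c2=(566.35, 376.64) c3=(427.92, 358.54)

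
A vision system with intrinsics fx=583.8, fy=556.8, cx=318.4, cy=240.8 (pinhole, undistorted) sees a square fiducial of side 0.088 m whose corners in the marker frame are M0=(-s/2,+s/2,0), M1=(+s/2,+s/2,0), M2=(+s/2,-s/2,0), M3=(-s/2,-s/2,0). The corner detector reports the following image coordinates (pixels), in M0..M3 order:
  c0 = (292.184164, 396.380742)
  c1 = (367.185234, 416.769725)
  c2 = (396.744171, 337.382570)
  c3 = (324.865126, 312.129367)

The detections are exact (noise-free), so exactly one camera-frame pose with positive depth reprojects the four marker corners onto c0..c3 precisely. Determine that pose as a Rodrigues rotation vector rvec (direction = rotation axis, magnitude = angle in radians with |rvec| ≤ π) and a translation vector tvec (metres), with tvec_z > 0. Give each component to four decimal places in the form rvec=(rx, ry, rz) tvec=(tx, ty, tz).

rvec=(-0.0210, -0.4426, 0.3757) tvec=(0.0276, 0.1283, 0.5717)

Intrinsics K: fx=583.8, fy=556.8, cx=318.4, cy=240.8
Marker side s = 0.088 m; corners in marker frame (Z=0):
  M0 = (-0.0440, +0.0440, 0)
  M1 = (+0.0440, +0.0440, 0)
  M2 = (+0.0440, -0.0440, 0)
  M3 = (-0.0440, -0.0440, 0)
Detected image corners:
  c0 = (292.184164, 396.380742) px
  c1 = (367.185234, 416.769725) px
  c2 = (396.744171, 337.382570) px
  c3 = (324.865126, 312.129367) px
Planar DLT: solve 8×8 A·h = b for H (H[2,2]=1):
  H  [+1084.59682 -413.83534 +346.53601]
  H  [+524.53113 +864.52377 +365.71262]
  H  [+0.72467 -0.17601 +1.00000]
B = K⁻¹H; ‖b₁‖=1.749149, ‖b₂‖=1.749149; λ = 2/(‖b₁‖+‖b₂‖) = 0.571707, sign → tz>0 ⇒ λ=+0.571707
r₁ = λ·B[:,0] = (+0.83617,+0.35940,+0.41430); r₂ = λ·B[:,1] = (-0.35038,+0.93119,-0.10062)
r₃ = r₁×r₂ = (-0.42195,-0.06102,+0.90456); SVD([r₁ r₂ r₃]) → R = UVᵀ:
  R  [+0.83617 -0.35038 -0.42195]
  R  [+0.35940 +0.93119 -0.06102]
  R  [+0.41430 -0.10062 +0.90456]
t = (+0.02755, +0.12826, +0.57171) m
tr R = 2.671922; θ = arccos((tr R − 1)/2) = 0.580915 rad = 33.284°
axis k = ((R−Rᵀ)₃₂, (R−Rᵀ)₁₃, (R−Rᵀ)₂₁) / (2 sinθ) = (-0.036079, -0.761905, +0.646683)
rvec = θ·k = (-0.020959, -0.442602, +0.375668)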